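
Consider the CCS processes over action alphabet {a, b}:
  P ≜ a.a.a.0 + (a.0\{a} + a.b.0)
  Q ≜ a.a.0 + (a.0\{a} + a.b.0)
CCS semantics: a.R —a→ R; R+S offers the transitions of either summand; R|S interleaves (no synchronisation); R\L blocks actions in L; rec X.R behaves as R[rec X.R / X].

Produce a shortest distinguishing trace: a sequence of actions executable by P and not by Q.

aaa

Reachable graph of P (6 states):
  u0 = a.a.a.0 + (a.0\{a} + a.b.0) ⊢ —a→ u1, —a→ u2, —a→ u3
  u1 = 0\{a} ⊢ ·
  u2 = a.a.0 ⊢ —a→ u4
  u3 = b.0 ⊢ —b→ u5
  u4 = a.0 ⊢ —a→ u5
  u5 = 0 ⊢ ·
Reachable graph of Q (5 states):
  v0 = a.a.0 + (a.0\{a} + a.b.0) ⊢ —a→ v1, —a→ v2, —a→ v3
  v1 = 0\{a} ⊢ ·
  v2 = a.0 ⊢ —a→ v4
  v3 = b.0 ⊢ —b→ v4
  v4 = 0 ⊢ ·
Executing aaa from P (initial set {u0}):
  step 1 (a): {u1, u2, u3}
  step 2 (a): {u4}
  step 3 (a): {u5}
  — P admits the full trace.
Executing aaa from Q (initial set {v0}):
  step 1 (a): {v1, v2, v3}
  step 2 (a): {v4}
  step 3 (a): ∅  — Q cannot continue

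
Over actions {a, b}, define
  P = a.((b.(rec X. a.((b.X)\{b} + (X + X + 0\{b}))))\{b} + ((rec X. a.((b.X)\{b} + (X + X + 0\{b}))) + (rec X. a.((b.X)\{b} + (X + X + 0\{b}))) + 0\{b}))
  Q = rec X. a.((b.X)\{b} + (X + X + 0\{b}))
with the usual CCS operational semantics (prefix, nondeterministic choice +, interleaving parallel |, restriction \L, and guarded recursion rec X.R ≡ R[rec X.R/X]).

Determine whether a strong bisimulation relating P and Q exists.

Reachable graph of P (2 states):
  m0 = a.((b.(rec X. a.((b.X)\{b} + (X + X + 0\{b}))))\{b} + ((rec X. a.((b.X)\{b} + (X + X + 0\{b}))) + (rec X. a.((b.X)\{b} + (X + X + 0\{b}))) + 0\{b})) → --a--▸ m1
  m1 = (b.(rec X. a.((b.X)\{b} + (X + X + 0\{b}))))\{b} + ((rec X. a.((b.X)\{b} + (X + X + 0\{b}))) + (rec X. a.((b.X)\{b} + (X + X + 0\{b}))) + 0\{b}) → --a--▸ m1
Reachable graph of Q (2 states):
  n0 = rec X. a.((b.X)\{b} + (X + X + 0\{b})) → --a--▸ n1
  n1 = (b.(rec X. a.((b.X)\{b} + (X + X + 0\{b}))))\{b} + ((rec X. a.((b.X)\{b} + (X + X + 0\{b}))) + (rec X. a.((b.X)\{b} + (X + X + 0\{b}))) + 0\{b}) → --a--▸ n1
Partition-refinement fixed point:
  B0 = {m0, m1, n0, n1}
m0 ∈ B0, n0 ∈ B0 → same block

YES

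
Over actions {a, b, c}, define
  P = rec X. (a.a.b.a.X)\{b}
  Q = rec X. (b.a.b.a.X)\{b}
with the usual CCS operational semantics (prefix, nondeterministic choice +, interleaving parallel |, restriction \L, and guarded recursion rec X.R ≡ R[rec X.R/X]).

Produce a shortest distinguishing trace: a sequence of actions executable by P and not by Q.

P's transition system — 3 states:
  m0 = rec X. (a.a.b.a.X)\{b} → —a→ m1
  m1 = (a.b.a.(rec X. (a.a.b.a.X)\{b}))\{b} → —a→ m2
  m2 = (b.a.(rec X. (a.a.b.a.X)\{b}))\{b} → stopped
Q's transition system — 1 states:
  n0 = rec X. (b.a.b.a.X)\{b} → stopped
Trace ⟨a⟩ through P, begin at {m0}:
  step 1 (a): {m1}
  — P admits the full trace.
Trace ⟨a⟩ through Q, begin at {n0}:
  step 1 (a): no successor for Q

a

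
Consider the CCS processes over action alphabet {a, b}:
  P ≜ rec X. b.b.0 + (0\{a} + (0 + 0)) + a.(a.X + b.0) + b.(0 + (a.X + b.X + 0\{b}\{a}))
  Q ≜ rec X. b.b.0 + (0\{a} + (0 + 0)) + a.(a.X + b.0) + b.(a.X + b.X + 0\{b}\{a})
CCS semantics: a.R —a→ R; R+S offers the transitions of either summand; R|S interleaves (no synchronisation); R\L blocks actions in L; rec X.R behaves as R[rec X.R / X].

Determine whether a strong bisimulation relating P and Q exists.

bisimilar

Reachable graph of P (5 states):
  s0 = rec X. b.b.0 + (0\{a} + (0 + 0)) + a.(a.X + b.0) + b.(0 + (a.X + b.X + 0\{b}\{a})) → --a--▸ s1, --b--▸ s2, --b--▸ s3
  s1 = a.(rec X. b.b.0 + (0\{a} + (0 + 0)) + a.(a.X + b.0) + b.(0 + (a.X + b.X + 0\{b}\{a}))) + b.0 → --a--▸ s0, --b--▸ s4
  s2 = 0 + (a.(rec X. b.b.0 + (0\{a} + (0 + 0)) + a.(a.X + b.0) + b.(0 + (a.X + b.X + 0\{b}\{a}))) + b.(rec X. b.b.0 + (0\{a} + (0 + 0)) + a.(a.X + b.0) + b.(0 + (a.X + b.X + 0\{b}\{a}))) + 0\{b}\{a}) → --a--▸ s0, --b--▸ s0
  s3 = b.0 → --b--▸ s4
  s4 = 0 → stopped
Reachable graph of Q (5 states):
  t0 = rec X. b.b.0 + (0\{a} + (0 + 0)) + a.(a.X + b.0) + b.(a.X + b.X + 0\{b}\{a}) → --a--▸ t1, --b--▸ t2, --b--▸ t3
  t1 = a.(rec X. b.b.0 + (0\{a} + (0 + 0)) + a.(a.X + b.0) + b.(a.X + b.X + 0\{b}\{a})) + b.0 → --a--▸ t0, --b--▸ t4
  t2 = a.(rec X. b.b.0 + (0\{a} + (0 + 0)) + a.(a.X + b.0) + b.(a.X + b.X + 0\{b}\{a})) + b.(rec X. b.b.0 + (0\{a} + (0 + 0)) + a.(a.X + b.0) + b.(a.X + b.X + 0\{b}\{a})) + 0\{b}\{a} → --a--▸ t0, --b--▸ t0
  t3 = b.0 → --b--▸ t4
  t4 = 0 → stopped
Bisimilarity quotient blocks:
  B0 = {s0, t0}
  B1 = {s1, t1}
  B2 = {s4, t4}
  B3 = {s2, t2}
  B4 = {s3, t3}
s0 ∈ B0, t0 ∈ B0 → same block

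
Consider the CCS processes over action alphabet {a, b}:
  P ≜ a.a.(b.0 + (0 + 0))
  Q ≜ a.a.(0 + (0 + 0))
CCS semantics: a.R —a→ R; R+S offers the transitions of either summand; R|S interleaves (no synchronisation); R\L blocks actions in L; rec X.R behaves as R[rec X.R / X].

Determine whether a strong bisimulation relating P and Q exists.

P ≁ Q

Reachable graph of P (4 states):
  p0 = a.a.(b.0 + (0 + 0)) :: =a=> p1
  p1 = a.(b.0 + (0 + 0)) :: =a=> p2
  p2 = b.0 + (0 + 0) :: =b=> p3
  p3 = 0 :: ·
Reachable graph of Q (3 states):
  q0 = a.a.(0 + (0 + 0)) :: =a=> q1
  q1 = a.(0 + (0 + 0)) :: =a=> q2
  q2 = 0 + (0 + 0) :: ·
Coarsest stable partition (strong bisimilarity classes):
  B0 = {p0}
  B1 = {p1}
  B2 = {p2}
  B3 = {p3, q2}
  B4 = {q0}
  B5 = {q1}
p0 ∈ B0, q0 ∈ B4 → different blocks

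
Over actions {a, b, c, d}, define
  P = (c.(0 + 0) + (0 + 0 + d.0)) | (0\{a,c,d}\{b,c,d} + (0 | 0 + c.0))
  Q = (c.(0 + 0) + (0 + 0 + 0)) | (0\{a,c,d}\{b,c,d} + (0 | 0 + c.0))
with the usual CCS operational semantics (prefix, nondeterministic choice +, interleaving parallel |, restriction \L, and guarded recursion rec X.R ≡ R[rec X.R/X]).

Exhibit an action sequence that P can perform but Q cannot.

Reachable graph of P (6 states):
  s0 = (c.(0 + 0) + (0 + 0 + d.0)) | (0\{a,c,d}\{b,c,d} + (0 | 0 + c.0)) → ··c··> s1, ··c··> s2, ··d··> s3
  s1 = (0 + 0) | (0\{a,c,d}\{b,c,d} + (0 | 0 + c.0)) → ··c··> s4
  s2 = (c.(0 + 0) + (0 + 0 + d.0)) | 0 → ··c··> s4, ··d··> s5
  s3 = 0 | (0\{a,c,d}\{b,c,d} + (0 | 0 + c.0)) → ··c··> s5
  s4 = (0 + 0) | 0 → ∅
  s5 = 0 | 0 → ∅
Reachable graph of Q (4 states):
  t0 = (c.(0 + 0) + (0 + 0 + 0)) | (0\{a,c,d}\{b,c,d} + (0 | 0 + c.0)) → ··c··> t1, ··c··> t2
  t1 = (0 + 0) | (0\{a,c,d}\{b,c,d} + (0 | 0 + c.0)) → ··c··> t3
  t2 = (c.(0 + 0) + (0 + 0 + 0)) | 0 → ··c··> t3
  t3 = (0 + 0) | 0 → ∅
Executing d from P (initial set {s0}):
  after d @ step 1: {s3}
  P completes σ.
Executing d from Q (initial set {t0}):
  after d @ step 1: ∅ (Q stuck)

d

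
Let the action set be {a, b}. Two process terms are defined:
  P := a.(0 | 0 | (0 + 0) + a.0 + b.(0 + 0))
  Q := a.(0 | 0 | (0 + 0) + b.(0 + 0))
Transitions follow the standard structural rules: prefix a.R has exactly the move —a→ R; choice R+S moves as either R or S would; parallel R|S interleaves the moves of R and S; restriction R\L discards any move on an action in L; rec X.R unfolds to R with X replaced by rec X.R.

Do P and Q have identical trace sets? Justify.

NO — witness ⟨aa⟩

LTS(P): 4 reachable states
  u0 = a.(0 | 0 | (0 + 0) + a.0 + b.(0 + 0)) has moves ··a··> u1
  u1 = 0 | 0 | (0 + 0) + a.0 + b.(0 + 0) has moves ··a··> u2, ··b··> u3
  u2 = 0 has moves (no moves)
  u3 = 0 + 0 has moves (no moves)
LTS(Q): 3 reachable states
  v0 = a.(0 | 0 | (0 + 0) + b.(0 + 0)) has moves ··a··> v1
  v1 = 0 | 0 | (0 + 0) + b.(0 + 0) has moves ··b··> v2
  v2 = 0 + 0 has moves (no moves)
Trace ⟨aa⟩ through P, begin at {u0}:
  [1] a ⇒ {u1}
  [2] a ⇒ {u2}
  — P admits the full trace.
Trace ⟨aa⟩ through Q, begin at {v0}:
  [1] a ⇒ {v1}
  [2] a ⇒ ∅ (Q stuck)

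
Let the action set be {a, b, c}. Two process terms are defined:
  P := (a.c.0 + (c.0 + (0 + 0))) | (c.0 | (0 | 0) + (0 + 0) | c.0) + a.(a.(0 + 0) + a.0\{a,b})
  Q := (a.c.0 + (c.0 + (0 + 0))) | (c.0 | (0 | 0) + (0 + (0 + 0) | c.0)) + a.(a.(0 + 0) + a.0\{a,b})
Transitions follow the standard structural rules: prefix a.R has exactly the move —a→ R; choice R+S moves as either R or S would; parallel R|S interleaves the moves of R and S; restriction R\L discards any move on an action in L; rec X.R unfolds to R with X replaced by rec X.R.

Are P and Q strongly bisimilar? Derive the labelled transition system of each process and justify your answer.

bisimilar

P's transition system — 12 states:
  m0 = (a.c.0 + (c.0 + (0 + 0))) | (c.0 | (0 | 0) + (0 + 0) | c.0) + a.(a.(0 + 0) + a.0\{a,b}) has moves —a→ m1, —a→ m2, —c→ m3, —c→ m4, —c→ m5
  m1 = a.(0 + 0) + a.0\{a,b} has moves —a→ m6, —a→ m7
  m2 = c.0 | (c.0 | (0 | 0) + (0 + 0) | c.0) has moves —c→ m5, —c→ m8, —c→ m9
  m3 = (a.c.0 + (c.0 + (0 + 0))) | ((0 + 0) | 0) has moves —a→ m8, —c→ m10
  m4 = (a.c.0 + (c.0 + (0 + 0))) | (0 | (0 | 0)) has moves —a→ m9, —c→ m11
  m5 = 0 | (c.0 | (0 | 0) + (0 + 0) | c.0) has moves —c→ m10, —c→ m11
  m6 = 0 + 0 has moves (no moves)
  m7 = 0\{a,b} has moves (no moves)
  m8 = c.0 | ((0 + 0) | 0) has moves —c→ m10
  m9 = c.0 | (0 | (0 | 0)) has moves —c→ m11
  m10 = 0 | ((0 + 0) | 0) has moves (no moves)
  m11 = 0 | (0 | (0 | 0)) has moves (no moves)
Q's transition system — 12 states:
  n0 = (a.c.0 + (c.0 + (0 + 0))) | (c.0 | (0 | 0) + (0 + (0 + 0) | c.0)) + a.(a.(0 + 0) + a.0\{a,b}) has moves —a→ n1, —a→ n2, —c→ n3, —c→ n4, —c→ n5
  n1 = a.(0 + 0) + a.0\{a,b} has moves —a→ n6, —a→ n7
  n2 = c.0 | (c.0 | (0 | 0) + (0 + (0 + 0) | c.0)) has moves —c→ n5, —c→ n8, —c→ n9
  n3 = (a.c.0 + (c.0 + (0 + 0))) | ((0 + 0) | 0) has moves —a→ n8, —c→ n10
  n4 = (a.c.0 + (c.0 + (0 + 0))) | (0 | (0 | 0)) has moves —a→ n9, —c→ n11
  n5 = 0 | (c.0 | (0 | 0) + (0 + (0 + 0) | c.0)) has moves —c→ n10, —c→ n11
  n6 = 0 + 0 has moves (no moves)
  n7 = 0\{a,b} has moves (no moves)
  n8 = c.0 | ((0 + 0) | 0) has moves —c→ n10
  n9 = c.0 | (0 | (0 | 0)) has moves —c→ n11
  n10 = 0 | ((0 + 0) | 0) has moves (no moves)
  n11 = 0 | (0 | (0 | 0)) has moves (no moves)
Bisimilarity quotient blocks:
  B0 = {m0, n0}
  B1 = {m5, m8, m9, n5, n8, n9}
  B2 = {m10, m11, m6, m7, n10, n11, n6, n7}
  B3 = {m3, m4, n3, n4}
  B4 = {m2, n2}
  B5 = {m1, n1}
m0 ∈ B0, n0 ∈ B0 → same block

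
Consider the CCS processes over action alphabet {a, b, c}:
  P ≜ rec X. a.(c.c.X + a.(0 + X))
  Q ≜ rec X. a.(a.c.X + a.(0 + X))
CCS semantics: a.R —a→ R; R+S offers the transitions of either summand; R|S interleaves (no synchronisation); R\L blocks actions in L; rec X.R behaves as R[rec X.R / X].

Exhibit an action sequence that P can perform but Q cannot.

P's transition system — 4 states:
  p0 = rec X. a.(c.c.X + a.(0 + X)) ⊢ ··a··> p1
  p1 = c.c.(rec X. a.(c.c.X + a.(0 + X))) + a.(0 + (rec X. a.(c.c.X + a.(0 + X)))) ⊢ ··a··> p2, ··c··> p3
  p2 = 0 + (rec X. a.(c.c.X + a.(0 + X))) ⊢ ··a··> p1
  p3 = c.(rec X. a.(c.c.X + a.(0 + X))) ⊢ ··c··> p0
Q's transition system — 4 states:
  q0 = rec X. a.(a.c.X + a.(0 + X)) ⊢ ··a··> q1
  q1 = a.c.(rec X. a.(a.c.X + a.(0 + X))) + a.(0 + (rec X. a.(a.c.X + a.(0 + X)))) ⊢ ··a··> q2, ··a··> q3
  q2 = 0 + (rec X. a.(a.c.X + a.(0 + X))) ⊢ ··a··> q1
  q3 = c.(rec X. a.(a.c.X + a.(0 + X))) ⊢ ··c··> q0
Trace ⟨ac⟩ through P, begin at {p0}:
  after a @ step 1: {p1}
  after c @ step 2: {p3}
  P completes σ.
Trace ⟨ac⟩ through Q, begin at {q0}:
  after a @ step 1: {q1}
  after c @ step 2: no successor for Q

ac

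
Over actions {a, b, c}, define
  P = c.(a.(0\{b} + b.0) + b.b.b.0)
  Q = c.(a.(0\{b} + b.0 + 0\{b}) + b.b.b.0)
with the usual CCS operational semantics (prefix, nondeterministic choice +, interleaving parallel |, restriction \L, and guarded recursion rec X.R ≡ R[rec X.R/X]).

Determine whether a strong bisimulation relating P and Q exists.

Reachable graph of P (6 states):
  m0 = c.(a.(0\{b} + b.0) + b.b.b.0) has moves —c→ m1
  m1 = a.(0\{b} + b.0) + b.b.b.0 has moves —a→ m2, —b→ m3
  m2 = 0\{b} + b.0 has moves —b→ m4
  m3 = b.b.0 has moves —b→ m5
  m4 = 0 has moves stopped
  m5 = b.0 has moves —b→ m4
Reachable graph of Q (6 states):
  n0 = c.(a.(0\{b} + b.0 + 0\{b}) + b.b.b.0) has moves —c→ n1
  n1 = a.(0\{b} + b.0 + 0\{b}) + b.b.b.0 has moves —a→ n2, —b→ n3
  n2 = 0\{b} + b.0 + 0\{b} has moves —b→ n4
  n3 = b.b.0 has moves —b→ n5
  n4 = 0 has moves stopped
  n5 = b.0 has moves —b→ n4
Partition-refinement fixed point:
  B0 = {m0, n0}
  B1 = {m1, n1}
  B2 = {m3, n3}
  B3 = {m2, m5, n2, n5}
  B4 = {m4, n4}
m0 ∈ B0, n0 ∈ B0 → same block

YES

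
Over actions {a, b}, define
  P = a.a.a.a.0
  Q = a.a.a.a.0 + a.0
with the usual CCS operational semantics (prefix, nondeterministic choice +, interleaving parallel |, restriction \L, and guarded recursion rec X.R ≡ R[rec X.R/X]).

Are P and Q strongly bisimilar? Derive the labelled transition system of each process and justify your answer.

NO

Reachable graph of P (5 states):
  u0 = a.a.a.a.0 :: —a→ u1
  u1 = a.a.a.0 :: —a→ u2
  u2 = a.a.0 :: —a→ u3
  u3 = a.0 :: —a→ u4
  u4 = 0 :: stopped
Reachable graph of Q (5 states):
  v0 = a.a.a.a.0 + a.0 :: —a→ v1, —a→ v2
  v1 = 0 :: stopped
  v2 = a.a.a.0 :: —a→ v3
  v3 = a.a.0 :: —a→ v4
  v4 = a.0 :: —a→ v1
Coarsest stable partition (strong bisimilarity classes):
  B0 = {u0}
  B1 = {u1, v2}
  B2 = {u2, v3}
  B3 = {u3, v4}
  B4 = {u4, v1}
  B5 = {v0}
u0 ∈ B0, v0 ∈ B5 → different blocks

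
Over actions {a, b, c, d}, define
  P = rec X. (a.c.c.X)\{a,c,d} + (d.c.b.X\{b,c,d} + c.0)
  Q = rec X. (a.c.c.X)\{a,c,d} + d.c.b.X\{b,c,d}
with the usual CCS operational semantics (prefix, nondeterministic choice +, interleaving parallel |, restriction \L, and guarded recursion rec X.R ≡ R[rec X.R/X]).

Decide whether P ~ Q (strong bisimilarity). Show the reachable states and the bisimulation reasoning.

Reachable graph of P (5 states):
  p0 = rec X. (a.c.c.X)\{a,c,d} + (d.c.b.X\{b,c,d} + c.0) | -c-> p1, -d-> p2
  p1 = 0 | deadlocked
  p2 = c.b.(rec X. (a.c.c.X)\{a,c,d} + (d.c.b.X\{b,c,d} + c.0))\{b,c,d} | -c-> p3
  p3 = b.(rec X. (a.c.c.X)\{a,c,d} + (d.c.b.X\{b,c,d} + c.0))\{b,c,d} | -b-> p4
  p4 = (rec X. (a.c.c.X)\{a,c,d} + (d.c.b.X\{b,c,d} + c.0))\{b,c,d} | deadlocked
Reachable graph of Q (4 states):
  q0 = rec X. (a.c.c.X)\{a,c,d} + d.c.b.X\{b,c,d} | -d-> q1
  q1 = c.b.(rec X. (a.c.c.X)\{a,c,d} + d.c.b.X\{b,c,d})\{b,c,d} | -c-> q2
  q2 = b.(rec X. (a.c.c.X)\{a,c,d} + d.c.b.X\{b,c,d})\{b,c,d} | -b-> q3
  q3 = (rec X. (a.c.c.X)\{a,c,d} + d.c.b.X\{b,c,d})\{b,c,d} | deadlocked
Partition-refinement fixed point:
  B0 = {p0}
  B1 = {p2, q1}
  B2 = {p3, q2}
  B3 = {p1, p4, q3}
  B4 = {q0}
p0 ∈ B0, q0 ∈ B4 → different blocks

not bisimilar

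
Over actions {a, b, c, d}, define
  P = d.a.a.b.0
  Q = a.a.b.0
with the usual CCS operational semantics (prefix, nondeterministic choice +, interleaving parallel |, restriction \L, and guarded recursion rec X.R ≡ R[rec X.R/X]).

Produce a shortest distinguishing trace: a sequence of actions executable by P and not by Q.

LTS(P): 5 reachable states
  m0 = d.a.a.b.0 → -d-> m1
  m1 = a.a.b.0 → -a-> m2
  m2 = a.b.0 → -a-> m3
  m3 = b.0 → -b-> m4
  m4 = 0 → ∅
LTS(Q): 4 reachable states
  n0 = a.a.b.0 → -a-> n1
  n1 = a.b.0 → -a-> n2
  n2 = b.0 → -b-> n3
  n3 = 0 → ∅
Run σ = ⟨d⟩ on P: start {m0}
  step 1 (d): {m1}
  — P admits the full trace.
Run σ = ⟨d⟩ on Q: start {n0}
  step 1 (d): ∅ (Q stuck)

d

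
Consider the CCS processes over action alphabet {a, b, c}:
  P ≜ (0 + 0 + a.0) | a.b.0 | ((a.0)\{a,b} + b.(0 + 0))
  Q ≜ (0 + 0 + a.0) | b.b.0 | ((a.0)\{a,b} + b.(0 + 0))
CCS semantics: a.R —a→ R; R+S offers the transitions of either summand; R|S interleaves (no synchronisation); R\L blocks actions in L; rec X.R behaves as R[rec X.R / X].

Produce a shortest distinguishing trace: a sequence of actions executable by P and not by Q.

Reachable graph of P (12 states):
  s0 = (0 + 0 + a.0) | a.b.0 | ((a.0)\{a,b} + b.(0 + 0)) :: =a=> s1, =a=> s2, =b=> s3
  s1 = (0 + 0 + a.0) | b.0 | ((a.0)\{a,b} + b.(0 + 0)) :: =a=> s4, =b=> s5, =b=> s6
  s2 = 0 | a.b.0 | ((a.0)\{a,b} + b.(0 + 0)) :: =a=> s4, =b=> s7
  s3 = (0 + 0 + a.0) | a.b.0 | (0 + 0) :: =a=> s6, =a=> s7
  s4 = 0 | b.0 | ((a.0)\{a,b} + b.(0 + 0)) :: =b=> s8, =b=> s9
  s5 = (0 + 0 + a.0) | 0 | ((a.0)\{a,b} + b.(0 + 0)) :: =a=> s8, =b=> s10
  s6 = (0 + 0 + a.0) | b.0 | (0 + 0) :: =a=> s9, =b=> s10
  s7 = 0 | a.b.0 | (0 + 0) :: =a=> s9
  s8 = 0 | 0 | ((a.0)\{a,b} + b.(0 + 0)) :: =b=> s11
  s9 = 0 | b.0 | (0 + 0) :: =b=> s11
  s10 = (0 + 0 + a.0) | 0 | (0 + 0) :: =a=> s11
  s11 = 0 | 0 | (0 + 0) :: stopped
Reachable graph of Q (12 states):
  t0 = (0 + 0 + a.0) | b.b.0 | ((a.0)\{a,b} + b.(0 + 0)) :: =a=> t1, =b=> t2, =b=> t3
  t1 = 0 | b.b.0 | ((a.0)\{a,b} + b.(0 + 0)) :: =b=> t4, =b=> t5
  t2 = (0 + 0 + a.0) | b.0 | ((a.0)\{a,b} + b.(0 + 0)) :: =a=> t4, =b=> t6, =b=> t7
  t3 = (0 + 0 + a.0) | b.b.0 | (0 + 0) :: =a=> t5, =b=> t7
  t4 = 0 | b.0 | ((a.0)\{a,b} + b.(0 + 0)) :: =b=> t8, =b=> t9
  t5 = 0 | b.b.0 | (0 + 0) :: =b=> t9
  t6 = (0 + 0 + a.0) | 0 | ((a.0)\{a,b} + b.(0 + 0)) :: =a=> t8, =b=> t10
  t7 = (0 + 0 + a.0) | b.0 | (0 + 0) :: =a=> t9, =b=> t10
  t8 = 0 | 0 | ((a.0)\{a,b} + b.(0 + 0)) :: =b=> t11
  t9 = 0 | b.0 | (0 + 0) :: =b=> t11
  t10 = (0 + 0 + a.0) | 0 | (0 + 0) :: =a=> t11
  t11 = 0 | 0 | (0 + 0) :: stopped
Run σ = ⟨aa⟩ on P: start {s0}
  after a @ step 1: {s1, s2}
  after a @ step 2: {s4}
  P completes σ.
Run σ = ⟨aa⟩ on Q: start {t0}
  after a @ step 1: {t1}
  after a @ step 2: no successor for Q

aa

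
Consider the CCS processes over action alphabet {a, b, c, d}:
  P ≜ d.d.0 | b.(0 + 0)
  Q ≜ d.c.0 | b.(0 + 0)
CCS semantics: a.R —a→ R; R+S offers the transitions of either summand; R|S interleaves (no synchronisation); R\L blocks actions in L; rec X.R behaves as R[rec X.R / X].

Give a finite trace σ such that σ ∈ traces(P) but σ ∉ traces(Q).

Reachable graph of P (6 states):
  s0 = d.d.0 | b.(0 + 0) has moves --b--▸ s1, --d--▸ s2
  s1 = d.d.0 | (0 + 0) has moves --d--▸ s3
  s2 = d.0 | b.(0 + 0) has moves --b--▸ s3, --d--▸ s4
  s3 = d.0 | (0 + 0) has moves --d--▸ s5
  s4 = 0 | b.(0 + 0) has moves --b--▸ s5
  s5 = 0 | (0 + 0) has moves (no moves)
Reachable graph of Q (6 states):
  t0 = d.c.0 | b.(0 + 0) has moves --b--▸ t1, --d--▸ t2
  t1 = d.c.0 | (0 + 0) has moves --d--▸ t3
  t2 = c.0 | b.(0 + 0) has moves --b--▸ t3, --c--▸ t4
  t3 = c.0 | (0 + 0) has moves --c--▸ t5
  t4 = 0 | b.(0 + 0) has moves --b--▸ t5
  t5 = 0 | (0 + 0) has moves (no moves)
Executing dd from P (initial set {s0}):
  step 1 (d): {s2}
  step 2 (d): {s4}
  P completes σ.
Executing dd from Q (initial set {t0}):
  step 1 (d): {t2}
  step 2 (d): no successor for Q

dd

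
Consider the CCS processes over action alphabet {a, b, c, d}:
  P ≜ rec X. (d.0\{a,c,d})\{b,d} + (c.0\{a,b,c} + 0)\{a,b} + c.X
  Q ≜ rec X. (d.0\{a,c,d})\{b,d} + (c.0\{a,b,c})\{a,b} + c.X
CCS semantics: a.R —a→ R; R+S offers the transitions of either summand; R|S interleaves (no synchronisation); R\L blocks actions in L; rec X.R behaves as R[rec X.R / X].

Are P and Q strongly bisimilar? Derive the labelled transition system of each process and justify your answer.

YES

LTS(P): 2 reachable states
  p0 = rec X. (d.0\{a,c,d})\{b,d} + (c.0\{a,b,c} + 0)\{a,b} + c.X ⊢ —c→ p0, —c→ p1
  p1 = 0\{a,b,c}\{a,b} ⊢ ∅
LTS(Q): 2 reachable states
  q0 = rec X. (d.0\{a,c,d})\{b,d} + (c.0\{a,b,c})\{a,b} + c.X ⊢ —c→ q0, —c→ q1
  q1 = 0\{a,b,c}\{a,b} ⊢ ∅
Partition-refinement fixed point:
  B0 = {p0, q0}
  B1 = {p1, q1}
p0 ∈ B0, q0 ∈ B0 → same block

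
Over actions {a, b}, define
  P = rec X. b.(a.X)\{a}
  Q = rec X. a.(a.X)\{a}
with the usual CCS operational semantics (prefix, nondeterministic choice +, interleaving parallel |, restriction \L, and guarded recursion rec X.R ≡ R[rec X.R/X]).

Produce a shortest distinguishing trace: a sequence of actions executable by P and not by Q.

b

P's transition system — 2 states:
  s0 = rec X. b.(a.X)\{a} → -b-> s1
  s1 = (a.(rec X. b.(a.X)\{a}))\{a} → ·
Q's transition system — 2 states:
  t0 = rec X. a.(a.X)\{a} → -a-> t1
  t1 = (a.(rec X. a.(a.X)\{a}))\{a} → ·
Trace ⟨b⟩ through P, begin at {s0}:
  step 1 (b): {s1}
  — P admits the full trace.
Trace ⟨b⟩ through Q, begin at {t0}:
  step 1 (b): no successor for Q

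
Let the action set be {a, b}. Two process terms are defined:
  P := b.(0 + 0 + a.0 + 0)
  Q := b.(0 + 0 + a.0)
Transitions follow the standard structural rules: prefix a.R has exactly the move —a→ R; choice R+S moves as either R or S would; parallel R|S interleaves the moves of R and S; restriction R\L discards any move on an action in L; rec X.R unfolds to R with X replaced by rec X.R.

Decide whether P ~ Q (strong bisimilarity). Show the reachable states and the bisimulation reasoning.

bisimilar

Reachable graph of P (3 states):
  u0 = b.(0 + 0 + a.0 + 0) ⊢ =b=> u1
  u1 = 0 + 0 + a.0 + 0 ⊢ =a=> u2
  u2 = 0 ⊢ stopped
Reachable graph of Q (3 states):
  v0 = b.(0 + 0 + a.0) ⊢ =b=> v1
  v1 = 0 + 0 + a.0 ⊢ =a=> v2
  v2 = 0 ⊢ stopped
Coarsest stable partition (strong bisimilarity classes):
  B0 = {u0, v0}
  B1 = {u1, v1}
  B2 = {u2, v2}
u0 ∈ B0, v0 ∈ B0 → same block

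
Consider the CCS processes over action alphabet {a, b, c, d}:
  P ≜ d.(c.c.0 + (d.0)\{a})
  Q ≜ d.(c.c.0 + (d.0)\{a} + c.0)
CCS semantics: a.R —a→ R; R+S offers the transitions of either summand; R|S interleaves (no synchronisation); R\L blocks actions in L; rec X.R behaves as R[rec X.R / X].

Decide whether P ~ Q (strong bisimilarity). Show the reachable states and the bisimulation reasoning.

LTS(P): 5 reachable states
  s0 = d.(c.c.0 + (d.0)\{a}) → ··d··> s1
  s1 = c.c.0 + (d.0)\{a} → ··c··> s2, ··d··> s3
  s2 = c.0 → ··c··> s4
  s3 = 0\{a} → ∅
  s4 = 0 → ∅
LTS(Q): 5 reachable states
  t0 = d.(c.c.0 + (d.0)\{a} + c.0) → ··d··> t1
  t1 = c.c.0 + (d.0)\{a} + c.0 → ··c··> t2, ··c··> t3, ··d··> t4
  t2 = 0 → ∅
  t3 = c.0 → ··c··> t2
  t4 = 0\{a} → ∅
Partition-refinement fixed point:
  B0 = {s0}
  B1 = {s1}
  B2 = {s2, t3}
  B3 = {s3, s4, t2, t4}
  B4 = {t0}
  B5 = {t1}
s0 ∈ B0, t0 ∈ B4 → different blocks

NO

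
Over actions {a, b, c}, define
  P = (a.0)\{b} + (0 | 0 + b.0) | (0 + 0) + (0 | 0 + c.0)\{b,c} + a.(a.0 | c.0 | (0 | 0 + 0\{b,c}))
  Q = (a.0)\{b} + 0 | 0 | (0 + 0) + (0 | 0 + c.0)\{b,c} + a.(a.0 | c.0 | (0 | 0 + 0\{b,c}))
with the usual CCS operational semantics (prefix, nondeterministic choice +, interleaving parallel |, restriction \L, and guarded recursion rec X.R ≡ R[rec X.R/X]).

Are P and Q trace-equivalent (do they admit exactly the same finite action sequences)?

LTS(P): 7 reachable states
  s0 = (a.0)\{b} + (0 | 0 + b.0) | (0 + 0) + (0 | 0 + c.0)\{b,c} + a.(a.0 | c.0 | (0 | 0 + 0\{b,c})) has moves -a-> s1, -a-> s2, -b-> s3
  s1 = 0\{b} has moves ·
  s2 = a.0 | c.0 | (0 | 0 + 0\{b,c}) has moves -a-> s4, -c-> s5
  s3 = 0 | (0 + 0) has moves ·
  s4 = 0 | c.0 | (0 | 0 + 0\{b,c}) has moves -c-> s6
  s5 = a.0 | 0 | (0 | 0 + 0\{b,c}) has moves -a-> s6
  s6 = 0 | 0 | (0 | 0 + 0\{b,c}) has moves ·
LTS(Q): 6 reachable states
  t0 = (a.0)\{b} + 0 | 0 | (0 + 0) + (0 | 0 + c.0)\{b,c} + a.(a.0 | c.0 | (0 | 0 + 0\{b,c})) has moves -a-> t1, -a-> t2
  t1 = 0\{b} has moves ·
  t2 = a.0 | c.0 | (0 | 0 + 0\{b,c}) has moves -a-> t3, -c-> t4
  t3 = 0 | c.0 | (0 | 0 + 0\{b,c}) has moves -c-> t5
  t4 = a.0 | 0 | (0 | 0 + 0\{b,c}) has moves -a-> t5
  t5 = 0 | 0 | (0 | 0 + 0\{b,c}) has moves ·
Trace ⟨b⟩ through P, begin at {s0}:
  step 1 (b): {s3}
  P completes σ.
Trace ⟨b⟩ through Q, begin at {t0}:
  step 1 (b): ∅  — Q cannot continue

NO — witness ⟨b⟩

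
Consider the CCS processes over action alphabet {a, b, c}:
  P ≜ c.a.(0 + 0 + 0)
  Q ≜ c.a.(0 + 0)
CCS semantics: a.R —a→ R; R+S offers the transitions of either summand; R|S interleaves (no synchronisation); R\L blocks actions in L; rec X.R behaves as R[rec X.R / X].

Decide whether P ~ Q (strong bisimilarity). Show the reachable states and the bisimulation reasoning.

P ~ Q

P's transition system — 3 states:
  m0 = c.a.(0 + 0 + 0) has moves ··c··> m1
  m1 = a.(0 + 0 + 0) has moves ··a··> m2
  m2 = 0 + 0 + 0 has moves ·
Q's transition system — 3 states:
  n0 = c.a.(0 + 0) has moves ··c··> n1
  n1 = a.(0 + 0) has moves ··a··> n2
  n2 = 0 + 0 has moves ·
Partition-refinement fixed point:
  B0 = {m0, n0}
  B1 = {m1, n1}
  B2 = {m2, n2}
m0 ∈ B0, n0 ∈ B0 → same block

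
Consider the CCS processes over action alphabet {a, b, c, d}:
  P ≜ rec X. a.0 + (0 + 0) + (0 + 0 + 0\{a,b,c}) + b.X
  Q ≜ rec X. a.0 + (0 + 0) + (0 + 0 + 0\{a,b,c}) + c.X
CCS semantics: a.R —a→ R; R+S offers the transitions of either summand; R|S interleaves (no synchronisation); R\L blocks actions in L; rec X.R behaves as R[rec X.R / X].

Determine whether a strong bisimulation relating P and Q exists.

P ≁ Q

LTS(P): 2 reachable states
  u0 = rec X. a.0 + (0 + 0) + (0 + 0 + 0\{a,b,c}) + b.X ⊢ --a--▸ u1, --b--▸ u0
  u1 = 0 ⊢ ∅
LTS(Q): 2 reachable states
  v0 = rec X. a.0 + (0 + 0) + (0 + 0 + 0\{a,b,c}) + c.X ⊢ --a--▸ v1, --c--▸ v0
  v1 = 0 ⊢ ∅
Coarsest stable partition (strong bisimilarity classes):
  B0 = {u0}
  B1 = {u1, v1}
  B2 = {v0}
u0 ∈ B0, v0 ∈ B2 → different blocks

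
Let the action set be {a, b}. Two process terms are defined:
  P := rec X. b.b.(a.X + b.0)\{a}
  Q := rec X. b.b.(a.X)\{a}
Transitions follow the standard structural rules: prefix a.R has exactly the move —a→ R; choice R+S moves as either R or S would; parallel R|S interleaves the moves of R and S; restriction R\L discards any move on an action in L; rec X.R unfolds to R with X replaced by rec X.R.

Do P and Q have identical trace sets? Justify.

trace-distinct — witness ⟨bbb⟩

LTS(P): 4 reachable states
  m0 = rec X. b.b.(a.X + b.0)\{a} ⊢ —b→ m1
  m1 = b.(a.(rec X. b.b.(a.X + b.0)\{a}) + b.0)\{a} ⊢ —b→ m2
  m2 = (a.(rec X. b.b.(a.X + b.0)\{a}) + b.0)\{a} ⊢ —b→ m3
  m3 = 0\{a} ⊢ ∅
LTS(Q): 3 reachable states
  n0 = rec X. b.b.(a.X)\{a} ⊢ —b→ n1
  n1 = b.(a.(rec X. b.b.(a.X)\{a}))\{a} ⊢ —b→ n2
  n2 = (a.(rec X. b.b.(a.X)\{a}))\{a} ⊢ ∅
Run σ = ⟨bbb⟩ on P: start {m0}
  step 1 (b): {m1}
  step 2 (b): {m2}
  step 3 (b): {m3}
  — P admits the full trace.
Run σ = ⟨bbb⟩ on Q: start {n0}
  step 1 (b): {n1}
  step 2 (b): {n2}
  step 3 (b): ∅ (Q stuck)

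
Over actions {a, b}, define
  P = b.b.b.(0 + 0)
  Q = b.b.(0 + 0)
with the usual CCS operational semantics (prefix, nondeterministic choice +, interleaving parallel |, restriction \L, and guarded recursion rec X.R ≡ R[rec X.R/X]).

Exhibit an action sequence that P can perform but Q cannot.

LTS(P): 4 reachable states
  p0 = b.b.b.(0 + 0) :: --b--▸ p1
  p1 = b.b.(0 + 0) :: --b--▸ p2
  p2 = b.(0 + 0) :: --b--▸ p3
  p3 = 0 + 0 :: deadlocked
LTS(Q): 3 reachable states
  q0 = b.b.(0 + 0) :: --b--▸ q1
  q1 = b.(0 + 0) :: --b--▸ q2
  q2 = 0 + 0 :: deadlocked
Trace ⟨bbb⟩ through P, begin at {p0}:
  after b @ step 1: {p1}
  after b @ step 2: {p2}
  after b @ step 3: {p3}
  ✓ P
Trace ⟨bbb⟩ through Q, begin at {q0}:
  after b @ step 1: {q1}
  after b @ step 2: {q2}
  after b @ step 3: ∅  — Q cannot continue

bbb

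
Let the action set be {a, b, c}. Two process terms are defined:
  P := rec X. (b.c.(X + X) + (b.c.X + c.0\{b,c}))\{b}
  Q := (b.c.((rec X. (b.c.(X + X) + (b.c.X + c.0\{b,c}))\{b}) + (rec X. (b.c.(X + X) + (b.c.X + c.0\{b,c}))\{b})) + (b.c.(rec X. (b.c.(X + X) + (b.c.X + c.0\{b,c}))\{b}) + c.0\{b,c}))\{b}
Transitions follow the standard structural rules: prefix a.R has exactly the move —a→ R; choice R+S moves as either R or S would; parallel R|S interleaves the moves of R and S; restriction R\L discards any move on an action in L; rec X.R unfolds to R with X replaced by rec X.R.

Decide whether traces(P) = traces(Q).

LTS(P): 2 reachable states
  m0 = rec X. (b.c.(X + X) + (b.c.X + c.0\{b,c}))\{b} :: --c--▸ m1
  m1 = 0\{b,c}\{b} :: stopped
LTS(Q): 2 reachable states
  n0 = (b.c.((rec X. (b.c.(X + X) + (b.c.X + c.0\{b,c}))\{b}) + (rec X. (b.c.(X + X) + (b.c.X + c.0\{b,c}))\{b})) + (b.c.(rec X. (b.c.(X + X) + (b.c.X + c.0\{b,c}))\{b}) + c.0\{b,c}))\{b} :: --c--▸ n1
  n1 = 0\{b,c}\{b} :: stopped
Coarsest stable partition (strong bisimilarity classes):
  B0 = {m0, n0}
  B1 = {m1, n1}
m0 ∈ B0, n0 ∈ B0 → same block
Bisimilar ⇒ trace-equivalent.

trace-equivalent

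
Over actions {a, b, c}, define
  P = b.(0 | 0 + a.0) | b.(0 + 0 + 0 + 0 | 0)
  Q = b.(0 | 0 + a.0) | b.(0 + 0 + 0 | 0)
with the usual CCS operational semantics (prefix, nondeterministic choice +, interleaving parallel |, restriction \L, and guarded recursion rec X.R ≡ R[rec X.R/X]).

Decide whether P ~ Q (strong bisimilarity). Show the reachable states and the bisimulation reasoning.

P's transition system — 6 states:
  p0 = b.(0 | 0 + a.0) | b.(0 + 0 + 0 + 0 | 0) | -b-> p1, -b-> p2
  p1 = (0 | 0 + a.0) | b.(0 + 0 + 0 + 0 | 0) | -a-> p3, -b-> p4
  p2 = b.(0 | 0 + a.0) | (0 + 0 + 0 + 0 | 0) | -b-> p4
  p3 = 0 | b.(0 + 0 + 0 + 0 | 0) | -b-> p5
  p4 = (0 | 0 + a.0) | (0 + 0 + 0 + 0 | 0) | -a-> p5
  p5 = 0 | (0 + 0 + 0 + 0 | 0) | deadlocked
Q's transition system — 6 states:
  q0 = b.(0 | 0 + a.0) | b.(0 + 0 + 0 | 0) | -b-> q1, -b-> q2
  q1 = (0 | 0 + a.0) | b.(0 + 0 + 0 | 0) | -a-> q3, -b-> q4
  q2 = b.(0 | 0 + a.0) | (0 + 0 + 0 | 0) | -b-> q4
  q3 = 0 | b.(0 + 0 + 0 | 0) | -b-> q5
  q4 = (0 | 0 + a.0) | (0 + 0 + 0 | 0) | -a-> q5
  q5 = 0 | (0 + 0 + 0 | 0) | deadlocked
Coarsest stable partition (strong bisimilarity classes):
  B0 = {p0, q0}
  B1 = {p2, q2}
  B2 = {p4, q4}
  B3 = {p5, q5}
  B4 = {p1, q1}
  B5 = {p3, q3}
p0 ∈ B0, q0 ∈ B0 → same block

YES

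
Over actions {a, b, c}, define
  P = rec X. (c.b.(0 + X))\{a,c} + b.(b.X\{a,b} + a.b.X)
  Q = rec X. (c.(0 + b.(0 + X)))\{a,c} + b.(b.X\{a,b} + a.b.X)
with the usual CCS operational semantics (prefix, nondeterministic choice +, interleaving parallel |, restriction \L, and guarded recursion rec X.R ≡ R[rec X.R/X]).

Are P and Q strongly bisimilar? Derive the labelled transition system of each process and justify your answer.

P ~ Q

Reachable graph of P (4 states):
  s0 = rec X. (c.b.(0 + X))\{a,c} + b.(b.X\{a,b} + a.b.X) ⊢ =b=> s1
  s1 = b.(rec X. (c.b.(0 + X))\{a,c} + b.(b.X\{a,b} + a.b.X))\{a,b} + a.b.(rec X. (c.b.(0 + X))\{a,c} + b.(b.X\{a,b} + a.b.X)) ⊢ =a=> s2, =b=> s3
  s2 = b.(rec X. (c.b.(0 + X))\{a,c} + b.(b.X\{a,b} + a.b.X)) ⊢ =b=> s0
  s3 = (rec X. (c.b.(0 + X))\{a,c} + b.(b.X\{a,b} + a.b.X))\{a,b} ⊢ stopped
Reachable graph of Q (4 states):
  t0 = rec X. (c.(0 + b.(0 + X)))\{a,c} + b.(b.X\{a,b} + a.b.X) ⊢ =b=> t1
  t1 = b.(rec X. (c.(0 + b.(0 + X)))\{a,c} + b.(b.X\{a,b} + a.b.X))\{a,b} + a.b.(rec X. (c.(0 + b.(0 + X)))\{a,c} + b.(b.X\{a,b} + a.b.X)) ⊢ =a=> t2, =b=> t3
  t2 = b.(rec X. (c.(0 + b.(0 + X)))\{a,c} + b.(b.X\{a,b} + a.b.X)) ⊢ =b=> t0
  t3 = (rec X. (c.(0 + b.(0 + X)))\{a,c} + b.(b.X\{a,b} + a.b.X))\{a,b} ⊢ stopped
Partition-refinement fixed point:
  B0 = {s0, t0}
  B1 = {s1, t1}
  B2 = {s2, t2}
  B3 = {s3, t3}
s0 ∈ B0, t0 ∈ B0 → same block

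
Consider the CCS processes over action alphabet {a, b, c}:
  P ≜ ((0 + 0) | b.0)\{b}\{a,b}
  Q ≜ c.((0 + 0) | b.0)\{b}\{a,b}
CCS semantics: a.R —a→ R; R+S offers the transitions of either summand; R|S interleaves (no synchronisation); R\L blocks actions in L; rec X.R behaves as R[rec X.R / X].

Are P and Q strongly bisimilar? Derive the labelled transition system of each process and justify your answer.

Reachable graph of P (1 states):
  s0 = ((0 + 0) | b.0)\{b}\{a,b} | ·
Reachable graph of Q (2 states):
  t0 = c.((0 + 0) | b.0)\{b}\{a,b} | -c-> t1
  t1 = ((0 + 0) | b.0)\{b}\{a,b} | ·
Bisimilarity quotient blocks:
  B0 = {s0, t1}
  B1 = {t0}
s0 ∈ B0, t0 ∈ B1 → different blocks

not bisimilar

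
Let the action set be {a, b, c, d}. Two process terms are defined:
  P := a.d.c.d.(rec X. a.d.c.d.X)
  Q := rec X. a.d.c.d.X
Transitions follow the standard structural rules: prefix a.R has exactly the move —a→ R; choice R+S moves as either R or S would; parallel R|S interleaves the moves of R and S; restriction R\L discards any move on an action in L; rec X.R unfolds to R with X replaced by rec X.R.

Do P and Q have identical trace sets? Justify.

LTS(P): 5 reachable states
  m0 = a.d.c.d.(rec X. a.d.c.d.X) has moves ··a··> m1
  m1 = d.c.d.(rec X. a.d.c.d.X) has moves ··d··> m2
  m2 = c.d.(rec X. a.d.c.d.X) has moves ··c··> m3
  m3 = d.(rec X. a.d.c.d.X) has moves ··d··> m4
  m4 = rec X. a.d.c.d.X has moves ··a··> m1
LTS(Q): 4 reachable states
  n0 = rec X. a.d.c.d.X has moves ··a··> n1
  n1 = d.c.d.(rec X. a.d.c.d.X) has moves ··d··> n2
  n2 = c.d.(rec X. a.d.c.d.X) has moves ··c··> n3
  n3 = d.(rec X. a.d.c.d.X) has moves ··d··> n0
Coarsest stable partition (strong bisimilarity classes):
  B0 = {m0, m4, n0}
  B1 = {m1, n1}
  B2 = {m2, n2}
  B3 = {m3, n3}
m0 ∈ B0, n0 ∈ B0 → same block
Bisimilar ⇒ trace-equivalent.

YES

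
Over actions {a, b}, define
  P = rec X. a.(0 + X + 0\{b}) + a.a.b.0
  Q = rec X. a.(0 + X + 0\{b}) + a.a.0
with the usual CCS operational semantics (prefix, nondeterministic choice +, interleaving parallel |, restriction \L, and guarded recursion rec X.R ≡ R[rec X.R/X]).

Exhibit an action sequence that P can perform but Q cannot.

P's transition system — 5 states:
  p0 = rec X. a.(0 + X + 0\{b}) + a.a.b.0 → ··a··> p1, ··a··> p2
  p1 = 0 + (rec X. a.(0 + X + 0\{b}) + a.a.b.0) + 0\{b} → ··a··> p1, ··a··> p2
  p2 = a.b.0 → ··a··> p3
  p3 = b.0 → ··b··> p4
  p4 = 0 → ·
Q's transition system — 4 states:
  q0 = rec X. a.(0 + X + 0\{b}) + a.a.0 → ··a··> q1, ··a··> q2
  q1 = 0 + (rec X. a.(0 + X + 0\{b}) + a.a.0) + 0\{b} → ··a··> q1, ··a··> q2
  q2 = a.0 → ··a··> q3
  q3 = 0 → ·
Executing aab from P (initial set {p0}):
  step 1 (a): {p1, p2}
  step 2 (a): {p1, p2, p3}
  step 3 (b): {p4}
  P completes σ.
Executing aab from Q (initial set {q0}):
  step 1 (a): {q1, q2}
  step 2 (a): {q1, q2, q3}
  step 3 (b): ∅ (Q stuck)

aab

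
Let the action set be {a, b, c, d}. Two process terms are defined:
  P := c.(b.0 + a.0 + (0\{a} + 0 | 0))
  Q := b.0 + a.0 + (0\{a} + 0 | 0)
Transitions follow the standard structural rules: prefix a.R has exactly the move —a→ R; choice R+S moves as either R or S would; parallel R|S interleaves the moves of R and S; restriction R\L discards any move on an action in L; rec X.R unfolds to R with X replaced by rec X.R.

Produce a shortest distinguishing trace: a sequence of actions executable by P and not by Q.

c

LTS(P): 3 reachable states
  m0 = c.(b.0 + a.0 + (0\{a} + 0 | 0)) → =c=> m1
  m1 = b.0 + a.0 + (0\{a} + 0 | 0) → =a=> m2, =b=> m2
  m2 = 0 → stopped
LTS(Q): 2 reachable states
  n0 = b.0 + a.0 + (0\{a} + 0 | 0) → =a=> n1, =b=> n1
  n1 = 0 → stopped
Executing c from P (initial set {m0}):
  step 1 (c): {m1}
  — P admits the full trace.
Executing c from Q (initial set {n0}):
  step 1 (c): ∅  — Q cannot continue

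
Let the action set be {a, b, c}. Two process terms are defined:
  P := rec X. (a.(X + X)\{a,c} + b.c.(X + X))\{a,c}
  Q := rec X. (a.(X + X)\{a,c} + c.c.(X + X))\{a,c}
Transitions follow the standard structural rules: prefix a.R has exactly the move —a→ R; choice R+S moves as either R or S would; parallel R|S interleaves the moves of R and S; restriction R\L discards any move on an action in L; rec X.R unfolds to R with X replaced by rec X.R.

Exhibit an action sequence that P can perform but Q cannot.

b

LTS(P): 2 reachable states
  m0 = rec X. (a.(X + X)\{a,c} + b.c.(X + X))\{a,c} :: --b--▸ m1
  m1 = (c.((rec X. (a.(X + X)\{a,c} + b.c.(X + X))\{a,c}) + (rec X. (a.(X + X)\{a,c} + b.c.(X + X))\{a,c})))\{a,c} :: deadlocked
LTS(Q): 1 reachable states
  n0 = rec X. (a.(X + X)\{a,c} + c.c.(X + X))\{a,c} :: deadlocked
Executing b from P (initial set {m0}):
  [1] b ⇒ {m1}
  ✓ P
Executing b from Q (initial set {n0}):
  [1] b ⇒ no successor for Q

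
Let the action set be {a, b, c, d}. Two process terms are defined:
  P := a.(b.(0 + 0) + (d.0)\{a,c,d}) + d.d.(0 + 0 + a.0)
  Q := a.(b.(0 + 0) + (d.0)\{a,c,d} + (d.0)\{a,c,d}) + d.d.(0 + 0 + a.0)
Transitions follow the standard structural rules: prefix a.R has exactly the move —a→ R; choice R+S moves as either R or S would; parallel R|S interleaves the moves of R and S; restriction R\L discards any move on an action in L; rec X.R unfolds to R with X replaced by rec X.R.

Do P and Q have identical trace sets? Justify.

LTS(P): 6 reachable states
  s0 = a.(b.(0 + 0) + (d.0)\{a,c,d}) + d.d.(0 + 0 + a.0) ⊢ ··a··> s1, ··d··> s2
  s1 = b.(0 + 0) + (d.0)\{a,c,d} ⊢ ··b··> s3
  s2 = d.(0 + 0 + a.0) ⊢ ··d··> s4
  s3 = 0 + 0 ⊢ ∅
  s4 = 0 + 0 + a.0 ⊢ ··a··> s5
  s5 = 0 ⊢ ∅
LTS(Q): 6 reachable states
  t0 = a.(b.(0 + 0) + (d.0)\{a,c,d} + (d.0)\{a,c,d}) + d.d.(0 + 0 + a.0) ⊢ ··a··> t1, ··d··> t2
  t1 = b.(0 + 0) + (d.0)\{a,c,d} + (d.0)\{a,c,d} ⊢ ··b··> t3
  t2 = d.(0 + 0 + a.0) ⊢ ··d··> t4
  t3 = 0 + 0 ⊢ ∅
  t4 = 0 + 0 + a.0 ⊢ ··a··> t5
  t5 = 0 ⊢ ∅
Partition-refinement fixed point:
  B0 = {s0, t0}
  B1 = {s1, t1}
  B2 = {s3, s5, t3, t5}
  B3 = {s2, t2}
  B4 = {s4, t4}
s0 ∈ B0, t0 ∈ B0 → same block
Bisimilar ⇒ trace-equivalent.

traces(P) = traces(Q)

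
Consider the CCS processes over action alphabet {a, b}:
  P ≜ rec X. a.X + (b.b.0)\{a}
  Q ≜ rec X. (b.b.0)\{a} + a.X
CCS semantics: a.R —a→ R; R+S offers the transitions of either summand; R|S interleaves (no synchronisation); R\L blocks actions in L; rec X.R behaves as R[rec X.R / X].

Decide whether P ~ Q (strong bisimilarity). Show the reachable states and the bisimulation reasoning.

YES

LTS(P): 3 reachable states
  m0 = rec X. a.X + (b.b.0)\{a} | ··a··> m0, ··b··> m1
  m1 = (b.0)\{a} | ··b··> m2
  m2 = 0\{a} | stopped
LTS(Q): 3 reachable states
  n0 = rec X. (b.b.0)\{a} + a.X | ··a··> n0, ··b··> n1
  n1 = (b.0)\{a} | ··b··> n2
  n2 = 0\{a} | stopped
Bisimilarity quotient blocks:
  B0 = {m0, n0}
  B1 = {m1, n1}
  B2 = {m2, n2}
m0 ∈ B0, n0 ∈ B0 → same block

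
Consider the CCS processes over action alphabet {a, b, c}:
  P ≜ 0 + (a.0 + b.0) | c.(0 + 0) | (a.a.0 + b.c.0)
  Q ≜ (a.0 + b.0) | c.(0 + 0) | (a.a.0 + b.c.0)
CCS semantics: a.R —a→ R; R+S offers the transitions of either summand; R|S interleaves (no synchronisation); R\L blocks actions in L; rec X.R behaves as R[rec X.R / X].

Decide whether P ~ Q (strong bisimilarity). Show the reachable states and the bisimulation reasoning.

YES

Reachable graph of P (16 states):
  u0 = 0 + (a.0 + b.0) | c.(0 + 0) | (a.a.0 + b.c.0) | -a-> u1, -a-> u2, -b-> u2, -b-> u3, -c-> u4
  u1 = (a.0 + b.0) | c.(0 + 0) | a.0 | -a-> u5, -a-> u6, -b-> u6, -c-> u7
  u2 = 0 | c.(0 + 0) | (a.a.0 + b.c.0) | -a-> u6, -b-> u8, -c-> u9
  u3 = (a.0 + b.0) | c.(0 + 0) | c.0 | -a-> u8, -b-> u8, -c-> u10, -c-> u5
  u4 = (a.0 + b.0) | (0 + 0) | (a.a.0 + b.c.0) | -a-> u7, -a-> u9, -b-> u10, -b-> u9
  u5 = (a.0 + b.0) | c.(0 + 0) | 0 | -a-> u11, -b-> u11, -c-> u12
  u6 = 0 | c.(0 + 0) | a.0 | -a-> u11, -c-> u13
  u7 = (a.0 + b.0) | (0 + 0) | a.0 | -a-> u12, -a-> u13, -b-> u13
  u8 = 0 | c.(0 + 0) | c.0 | -c-> u11, -c-> u14
  u9 = 0 | (0 + 0) | (a.a.0 + b.c.0) | -a-> u13, -b-> u14
  u10 = (a.0 + b.0) | (0 + 0) | c.0 | -a-> u14, -b-> u14, -c-> u12
  u11 = 0 | c.(0 + 0) | 0 | -c-> u15
  u12 = (a.0 + b.0) | (0 + 0) | 0 | -a-> u15, -b-> u15
  u13 = 0 | (0 + 0) | a.0 | -a-> u15
  u14 = 0 | (0 + 0) | c.0 | -c-> u15
  u15 = 0 | (0 + 0) | 0 | (no moves)
Reachable graph of Q (16 states):
  v0 = (a.0 + b.0) | c.(0 + 0) | (a.a.0 + b.c.0) | -a-> v1, -a-> v2, -b-> v2, -b-> v3, -c-> v4
  v1 = (a.0 + b.0) | c.(0 + 0) | a.0 | -a-> v5, -a-> v6, -b-> v6, -c-> v7
  v2 = 0 | c.(0 + 0) | (a.a.0 + b.c.0) | -a-> v6, -b-> v8, -c-> v9
  v3 = (a.0 + b.0) | c.(0 + 0) | c.0 | -a-> v8, -b-> v8, -c-> v10, -c-> v5
  v4 = (a.0 + b.0) | (0 + 0) | (a.a.0 + b.c.0) | -a-> v7, -a-> v9, -b-> v10, -b-> v9
  v5 = (a.0 + b.0) | c.(0 + 0) | 0 | -a-> v11, -b-> v11, -c-> v12
  v6 = 0 | c.(0 + 0) | a.0 | -a-> v11, -c-> v13
  v7 = (a.0 + b.0) | (0 + 0) | a.0 | -a-> v12, -a-> v13, -b-> v13
  v8 = 0 | c.(0 + 0) | c.0 | -c-> v11, -c-> v14
  v9 = 0 | (0 + 0) | (a.a.0 + b.c.0) | -a-> v13, -b-> v14
  v10 = (a.0 + b.0) | (0 + 0) | c.0 | -a-> v14, -b-> v14, -c-> v12
  v11 = 0 | c.(0 + 0) | 0 | -c-> v15
  v12 = (a.0 + b.0) | (0 + 0) | 0 | -a-> v15, -b-> v15
  v13 = 0 | (0 + 0) | a.0 | -a-> v15
  v14 = 0 | (0 + 0) | c.0 | -c-> v15
  v15 = 0 | (0 + 0) | 0 | (no moves)
Coarsest stable partition (strong bisimilarity classes):
  B0 = {u0, v0}
  B1 = {u4, v4}
  B2 = {u7, v7}
  B3 = {u13, v13}
  B4 = {u15, v15}
  B5 = {u12, v12}
  B6 = {u9, v9}
  B7 = {u11, u14, v11, v14}
  B8 = {u10, u5, v10, v5}
  B9 = {u2, v2}
  B10 = {u8, v8}
  B11 = {u6, v6}
  B12 = {u1, v1}
  B13 = {u3, v3}
u0 ∈ B0, v0 ∈ B0 → same block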